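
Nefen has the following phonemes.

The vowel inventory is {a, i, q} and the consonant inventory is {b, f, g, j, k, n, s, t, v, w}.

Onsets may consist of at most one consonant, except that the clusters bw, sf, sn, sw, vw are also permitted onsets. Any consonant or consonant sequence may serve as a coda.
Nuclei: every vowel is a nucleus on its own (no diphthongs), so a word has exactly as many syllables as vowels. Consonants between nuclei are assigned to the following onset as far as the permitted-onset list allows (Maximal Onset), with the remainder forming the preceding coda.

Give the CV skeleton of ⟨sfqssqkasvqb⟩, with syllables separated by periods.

Nuclei (vowels): q, q, a, q → 4 syllables.
Between /q/ (V1) and /q/ (V2): cluster /ss/ — the longest permitted-onset suffix is /s/; onset = /s/, preceding coda = /s/.
Between /q/ (V2) and /a/ (V3): just /k/ — single C goes to the following onset.
Between /a/ (V3) and /q/ (V4): /sv/ — longest licit onset from the right is /v/, leaving /s/ as coda.
Result: sfqs.sq.kas.vqb.
Mapping each syllable to C/V: /sfqs/ → CCVC, /sq/ → CV, /kas/ → CVC, /vqb/ → CVC.

CCVC.CV.CVC.CVC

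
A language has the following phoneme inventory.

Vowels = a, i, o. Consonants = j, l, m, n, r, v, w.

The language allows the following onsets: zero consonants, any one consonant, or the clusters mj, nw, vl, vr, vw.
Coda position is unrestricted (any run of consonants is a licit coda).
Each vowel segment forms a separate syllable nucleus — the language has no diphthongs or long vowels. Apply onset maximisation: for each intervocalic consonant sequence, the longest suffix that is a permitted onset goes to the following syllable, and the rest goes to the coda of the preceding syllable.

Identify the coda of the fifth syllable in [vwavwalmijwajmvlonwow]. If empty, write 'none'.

none

Vowels present: a, a, i, a, o, o; each is a nucleus, giving 6 syllables.
σ1/σ2 boundary: cluster /vw/ — /vw/ is itself a permitted onset, so the whole cluster goes right; preceding coda = ∅.
σ2/σ3 boundary: /lm/; trying suffixes from longest down, /m/ is the first permitted one, so coda /l/ | onset /m/.
σ3/σ4 boundary: /jw/ — longest licit onset from the right is /w/, leaving /j/ as coda.
σ4/σ5 boundary: cluster /jmvl/ — the longest permitted-onset suffix is /vl/; onset = /vl/, preceding coda = /jm/.
σ5/σ6 boundary: /nw/ is a licit onset in full, so it all attaches to the next syllable.
Putting it together: vwa.vwal.mij.wajm.vlo.nwow.
Syllable 5 is /vlo/: onset /vl/, nucleus /o/, coda ∅.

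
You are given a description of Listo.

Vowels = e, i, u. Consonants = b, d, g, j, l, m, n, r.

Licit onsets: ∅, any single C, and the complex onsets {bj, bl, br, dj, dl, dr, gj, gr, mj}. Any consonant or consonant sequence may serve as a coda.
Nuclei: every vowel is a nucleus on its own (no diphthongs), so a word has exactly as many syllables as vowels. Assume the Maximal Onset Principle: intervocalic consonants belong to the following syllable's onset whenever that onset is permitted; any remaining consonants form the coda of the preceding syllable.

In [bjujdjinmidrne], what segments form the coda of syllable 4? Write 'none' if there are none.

Nuclei (vowels): u, i, i, e → 4 syllables.
σ1/σ2 boundary: cluster /jdj/ — the longest permitted-onset suffix is /dj/; onset = /dj/, preceding coda = /j/.
σ2/σ3 boundary: cluster /nm/ — the longest permitted-onset suffix is /m/; onset = /m/, preceding coda = /n/.
σ3/σ4 boundary: /drn/; trying suffixes from longest down, /n/ is the first permitted one, so coda /dr/ | onset /n/.
Putting it together: bjuj.djin.midr.ne.
Syllable 4 is /ne/: onset /n/, nucleus /e/, coda ∅.

none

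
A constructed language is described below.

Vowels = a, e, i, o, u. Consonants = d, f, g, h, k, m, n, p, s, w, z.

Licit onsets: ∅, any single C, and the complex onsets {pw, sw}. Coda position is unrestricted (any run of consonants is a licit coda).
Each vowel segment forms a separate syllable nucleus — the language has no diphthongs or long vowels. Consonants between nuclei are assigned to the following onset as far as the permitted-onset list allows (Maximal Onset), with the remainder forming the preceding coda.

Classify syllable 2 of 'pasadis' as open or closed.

open

The vowels are a, a, i — 3 nuclei, so 3 syllables.
/a…a/ gap (V1→V2): /s/ → onset of the next syllable (single consonants are always licit onsets).
/a…i/ gap (V2→V3): /d/ → onset of the next syllable (single consonants are always licit onsets).
So the parse is pa.sa.dis.
Syllable 2 is /sa/; it ends in its nucleus with no coda, so it is open.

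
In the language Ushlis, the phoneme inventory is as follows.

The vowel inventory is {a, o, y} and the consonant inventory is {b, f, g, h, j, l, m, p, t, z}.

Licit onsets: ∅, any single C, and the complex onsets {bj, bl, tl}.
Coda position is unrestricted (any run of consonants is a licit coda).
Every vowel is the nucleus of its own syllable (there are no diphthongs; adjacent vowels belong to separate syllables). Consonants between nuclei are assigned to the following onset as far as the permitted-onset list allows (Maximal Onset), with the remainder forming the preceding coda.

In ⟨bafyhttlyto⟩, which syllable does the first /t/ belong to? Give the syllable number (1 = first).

2

Nuclei (vowels): a, y, y, o → 4 syllables.
σ1/σ2 boundary: /f/ → onset of the next syllable (single consonants are always licit onsets).
σ2/σ3 boundary: /httl/; trying suffixes from longest down, /tl/ is the first permitted one, so coda /ht/ | onset /tl/.
σ3/σ4 boundary: just /t/ — single C goes to the following onset.
So the parse is ba.fyht.tly.to.
The first /t/ is in the coda of syllable 2 (/fyht/).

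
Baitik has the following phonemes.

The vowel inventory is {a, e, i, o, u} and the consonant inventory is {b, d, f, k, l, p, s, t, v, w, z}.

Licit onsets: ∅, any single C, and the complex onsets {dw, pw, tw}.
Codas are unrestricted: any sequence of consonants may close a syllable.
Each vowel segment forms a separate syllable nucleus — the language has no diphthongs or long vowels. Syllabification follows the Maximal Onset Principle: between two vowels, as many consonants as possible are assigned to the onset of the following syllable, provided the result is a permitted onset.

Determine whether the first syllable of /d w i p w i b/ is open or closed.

open

Nuclei (vowels): i, i → 2 syllables.
/i…i/ gap (V1→V2): /pw/ — entire cluster is a permitted onset → onset /pw/, coda ∅.
Result: dwi.pwib.
Syllable 1 is /dwi/; it ends in its nucleus with no coda, so it is open.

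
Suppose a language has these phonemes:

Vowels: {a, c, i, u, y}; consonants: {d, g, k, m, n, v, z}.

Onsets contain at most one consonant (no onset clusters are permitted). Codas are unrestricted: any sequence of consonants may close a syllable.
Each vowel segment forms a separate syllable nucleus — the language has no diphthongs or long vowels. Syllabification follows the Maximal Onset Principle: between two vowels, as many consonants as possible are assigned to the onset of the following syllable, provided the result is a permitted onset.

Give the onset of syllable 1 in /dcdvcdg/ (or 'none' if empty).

d

Nuclei (vowels): c, c → 2 syllables.
/c…c/ gap (V1→V2): cluster /dv/ — the longest permitted-onset suffix is /v/; onset = /v/, preceding coda = /d/.
Result: dcd.vcdg.
Syllable 1 is /dcd/: onset /d/, nucleus /c/, coda /d/.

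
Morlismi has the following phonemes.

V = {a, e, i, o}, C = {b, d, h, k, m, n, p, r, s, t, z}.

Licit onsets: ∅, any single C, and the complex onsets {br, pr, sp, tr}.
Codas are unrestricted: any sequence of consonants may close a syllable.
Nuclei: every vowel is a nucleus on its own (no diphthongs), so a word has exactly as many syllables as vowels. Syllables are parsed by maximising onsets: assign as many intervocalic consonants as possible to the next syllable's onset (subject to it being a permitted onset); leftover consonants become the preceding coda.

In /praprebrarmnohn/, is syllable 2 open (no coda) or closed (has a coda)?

The vowels are a, e, a, o — 4 nuclei, so 4 syllables.
Between /a/ (V1) and /e/ (V2): /pr/ is a licit onset in full, so it all attaches to the next syllable.
Between /e/ (V2) and /a/ (V3): /br/ — entire cluster is a permitted onset → onset /br/, coda ∅.
Between /a/ (V3) and /o/ (V4): /rmn/ splits as /rm/ + /n/ (/n/ is the longest suffix that is a licit onset).
Syllabification: pra.pre.brarm.nohn.
Syllable 2 is /pre/; it ends in its nucleus with no coda, so it is open.

open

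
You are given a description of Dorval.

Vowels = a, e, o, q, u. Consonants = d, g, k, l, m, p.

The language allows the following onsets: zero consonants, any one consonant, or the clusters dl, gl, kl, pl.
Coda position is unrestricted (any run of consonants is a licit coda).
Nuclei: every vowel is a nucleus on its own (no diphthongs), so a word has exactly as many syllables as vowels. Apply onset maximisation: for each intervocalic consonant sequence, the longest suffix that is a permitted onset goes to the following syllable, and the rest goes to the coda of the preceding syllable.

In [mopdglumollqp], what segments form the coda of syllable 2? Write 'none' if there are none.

Nuclei (vowels): o, u, o, q → 4 syllables.
Between /o/ (V1) and /u/ (V2): /pdgl/ splits as /pd/ + /gl/ (/gl/ is the longest suffix that is a licit onset).
Between /u/ (V2) and /o/ (V3): just /m/ — single C goes to the following onset.
Between /o/ (V3) and /q/ (V4): /ll/ — longest licit onset from the right is /l/, leaving /l/ as coda.
Syllabification: mopd.glu.mol.lqp.
Syllable 2 is /glu/: onset /gl/, nucleus /u/, coda ∅.

none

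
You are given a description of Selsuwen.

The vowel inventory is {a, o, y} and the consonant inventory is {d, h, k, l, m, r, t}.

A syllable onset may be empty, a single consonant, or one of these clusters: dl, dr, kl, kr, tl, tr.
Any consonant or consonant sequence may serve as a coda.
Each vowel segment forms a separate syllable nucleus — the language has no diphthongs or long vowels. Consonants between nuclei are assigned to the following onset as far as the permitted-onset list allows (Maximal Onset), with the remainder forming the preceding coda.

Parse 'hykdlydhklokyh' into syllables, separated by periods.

hyk.dlydh.klo.kyh

Vowels present: y, y, o, y; each is a nucleus, giving 4 syllables.
V1 /y/ – V2 /y/: /kdl/ splits as /k/ + /dl/ (/dl/ is the longest suffix that is a licit onset).
V2 /y/ – V3 /o/: cluster /dhkl/ — the longest permitted-onset suffix is /kl/; onset = /kl/, preceding coda = /dh/.
V3 /o/ – V4 /y/: /k/ → onset of the next syllable (single consonants are always licit onsets).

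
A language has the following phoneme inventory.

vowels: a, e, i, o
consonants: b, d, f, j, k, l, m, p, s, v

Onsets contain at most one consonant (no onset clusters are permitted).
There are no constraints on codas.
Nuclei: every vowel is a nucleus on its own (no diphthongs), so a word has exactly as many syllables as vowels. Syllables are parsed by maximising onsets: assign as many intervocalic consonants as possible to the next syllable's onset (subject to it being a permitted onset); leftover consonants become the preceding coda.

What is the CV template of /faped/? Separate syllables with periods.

CV.CVC

Vowels present: a, e; each is a nucleus, giving 2 syllables.
σ1/σ2 boundary: /p/ is a single consonant, so it becomes the next onset.
Syllabification: fa.ped.
Mapping each syllable to C/V: /fa/ → CV, /ped/ → CVC.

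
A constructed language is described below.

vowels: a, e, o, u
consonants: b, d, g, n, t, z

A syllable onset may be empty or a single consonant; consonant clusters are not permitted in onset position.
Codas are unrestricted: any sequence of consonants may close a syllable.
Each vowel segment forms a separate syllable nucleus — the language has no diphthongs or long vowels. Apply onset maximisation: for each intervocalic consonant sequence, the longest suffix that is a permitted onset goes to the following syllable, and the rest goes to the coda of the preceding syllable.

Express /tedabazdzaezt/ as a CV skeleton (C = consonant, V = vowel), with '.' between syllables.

The vowels are e, a, a, a, e — 5 nuclei, so 5 syllables.
V1 /e/ – V2 /a/: /d/ is a single consonant, so it becomes the next onset.
V2 /a/ – V3 /a/: just /b/ — single C goes to the following onset.
V3 /a/ – V4 /a/: /zdz/; trying suffixes from longest down, /z/ is the first permitted one, so coda /zd/ | onset /z/.
V4 /a/ – V5 /e/: hiatus — the boundary sits between the two vowels.
Result: te.da.bazd.za.ezt.
Mapping each syllable to C/V: /te/ → CV, /da/ → CV, /bazd/ → CVCC, /za/ → CV, /ezt/ → VCC.

CV.CV.CVCC.CV.VCC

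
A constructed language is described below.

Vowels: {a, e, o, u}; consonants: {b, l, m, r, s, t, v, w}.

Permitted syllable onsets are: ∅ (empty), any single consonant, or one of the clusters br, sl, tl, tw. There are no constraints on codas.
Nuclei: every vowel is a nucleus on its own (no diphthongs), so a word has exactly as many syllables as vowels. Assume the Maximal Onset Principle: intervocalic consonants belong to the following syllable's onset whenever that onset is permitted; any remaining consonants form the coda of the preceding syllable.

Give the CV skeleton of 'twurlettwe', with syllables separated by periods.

CCVC.CVC.CCV

Nuclei (vowels): u, e, e → 3 syllables.
σ1/σ2 boundary: /rl/ — longest licit onset from the right is /l/, leaving /r/ as coda.
σ2/σ3 boundary: /ttw/ splits as /t/ + /tw/ (/tw/ is the longest suffix that is a licit onset).
Result: twur.let.twe.
Mapping each syllable to C/V: /twur/ → CCVC, /let/ → CVC, /twe/ → CCV.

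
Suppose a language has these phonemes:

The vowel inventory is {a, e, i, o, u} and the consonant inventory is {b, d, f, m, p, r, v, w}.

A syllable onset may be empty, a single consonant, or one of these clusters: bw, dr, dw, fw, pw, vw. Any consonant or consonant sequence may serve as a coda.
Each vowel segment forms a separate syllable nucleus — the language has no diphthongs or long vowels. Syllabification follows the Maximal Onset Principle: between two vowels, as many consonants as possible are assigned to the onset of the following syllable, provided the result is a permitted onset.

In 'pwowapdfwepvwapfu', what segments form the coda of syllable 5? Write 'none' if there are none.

Nuclei (vowels): o, a, e, a, u → 5 syllables.
σ1/σ2 boundary: /w/ is a single consonant, so it becomes the next onset.
σ2/σ3 boundary: cluster /pdfw/ — the longest permitted-onset suffix is /fw/; onset = /fw/, preceding coda = /pd/.
σ3/σ4 boundary: cluster /pvw/ — the longest permitted-onset suffix is /vw/; onset = /vw/, preceding coda = /p/.
σ4/σ5 boundary: /pf/ — longest licit onset from the right is /f/, leaving /p/ as coda.
Syllabification: pwo.wapd.fwep.vwap.fu.
Syllable 5 is /fu/: onset /f/, nucleus /u/, coda ∅.

none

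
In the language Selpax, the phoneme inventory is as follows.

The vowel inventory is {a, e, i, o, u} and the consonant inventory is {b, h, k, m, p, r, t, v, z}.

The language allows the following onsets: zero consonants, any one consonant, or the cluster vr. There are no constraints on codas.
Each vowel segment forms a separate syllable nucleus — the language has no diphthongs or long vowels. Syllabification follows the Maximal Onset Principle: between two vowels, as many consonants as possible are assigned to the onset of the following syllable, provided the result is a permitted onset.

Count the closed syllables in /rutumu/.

0

Vowels present: u, u, u; each is a nucleus, giving 3 syllables.
Between /u/ (V1) and /u/ (V2): /t/ → onset of the next syllable (single consonants are always licit onsets).
Between /u/ (V2) and /u/ (V3): /m/ → onset of the next syllable (single consonants are always licit onsets).
So the parse is ru.tu.mu.
Classifying each syllable: /ru/ (open), /tu/ (open), /mu/ (open).
Closed syllables: 0.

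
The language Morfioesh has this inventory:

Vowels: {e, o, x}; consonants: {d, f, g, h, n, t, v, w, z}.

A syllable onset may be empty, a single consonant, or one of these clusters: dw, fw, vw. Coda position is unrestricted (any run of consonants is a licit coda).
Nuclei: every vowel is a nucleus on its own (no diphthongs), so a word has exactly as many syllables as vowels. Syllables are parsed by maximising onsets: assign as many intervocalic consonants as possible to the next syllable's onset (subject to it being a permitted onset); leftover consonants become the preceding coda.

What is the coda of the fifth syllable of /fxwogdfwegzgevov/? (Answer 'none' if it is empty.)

v

Nuclei (vowels): x, o, e, e, o → 5 syllables.
σ1/σ2 boundary: /w/ → onset of the next syllable (single consonants are always licit onsets).
σ2/σ3 boundary: /gdfw/ splits as /gd/ + /fw/ (/fw/ is the longest suffix that is a licit onset).
σ3/σ4 boundary: /gzg/ — longest licit onset from the right is /g/, leaving /gz/ as coda.
σ4/σ5 boundary: /v/ → onset of the next syllable (single consonants are always licit onsets).
Syllabification: fx.wogd.fwegz.ge.vov.
Syllable 5 is /vov/: onset /v/, nucleus /o/, coda /v/.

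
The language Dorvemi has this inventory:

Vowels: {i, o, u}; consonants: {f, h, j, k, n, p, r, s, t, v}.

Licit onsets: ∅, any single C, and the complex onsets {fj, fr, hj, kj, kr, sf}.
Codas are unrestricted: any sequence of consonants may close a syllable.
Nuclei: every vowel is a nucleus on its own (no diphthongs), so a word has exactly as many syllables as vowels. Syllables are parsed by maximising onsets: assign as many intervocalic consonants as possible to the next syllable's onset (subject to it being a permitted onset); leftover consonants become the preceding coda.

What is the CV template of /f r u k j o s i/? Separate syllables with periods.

Nuclei (vowels): u, o, i → 3 syllables.
σ1/σ2 boundary: cluster /kj/ — /kj/ is itself a permitted onset, so the whole cluster goes right; preceding coda = ∅.
σ2/σ3 boundary: /s/ is a single consonant, so it becomes the next onset.
So the parse is fru.kjo.si.
Mapping each syllable to C/V: /fru/ → CCV, /kjo/ → CCV, /si/ → CV.

CCV.CCV.CV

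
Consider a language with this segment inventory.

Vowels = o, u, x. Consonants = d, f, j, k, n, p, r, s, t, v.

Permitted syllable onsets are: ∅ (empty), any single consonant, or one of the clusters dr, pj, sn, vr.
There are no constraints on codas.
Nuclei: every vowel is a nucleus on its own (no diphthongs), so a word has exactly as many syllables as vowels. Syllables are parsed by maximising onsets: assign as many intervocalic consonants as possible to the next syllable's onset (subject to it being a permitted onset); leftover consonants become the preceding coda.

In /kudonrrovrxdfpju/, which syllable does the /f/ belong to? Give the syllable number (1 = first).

4

Nuclei (vowels): u, o, o, x, u → 5 syllables.
V1 /u/ – V2 /o/: /d/ → onset of the next syllable (single consonants are always licit onsets).
V2 /o/ – V3 /o/: /nrr/ splits as /nr/ + /r/ (/r/ is the longest suffix that is a licit onset).
V3 /o/ – V4 /x/: /vr/ — entire cluster is a permitted onset → onset /vr/, coda ∅.
V4 /x/ – V5 /u/: /dfpj/; trying suffixes from longest down, /pj/ is the first permitted one, so coda /df/ | onset /pj/.
Putting it together: ku.donr.ro.vrxdf.pju.
The /f/ is in the coda of syllable 4 (/vrxdf/).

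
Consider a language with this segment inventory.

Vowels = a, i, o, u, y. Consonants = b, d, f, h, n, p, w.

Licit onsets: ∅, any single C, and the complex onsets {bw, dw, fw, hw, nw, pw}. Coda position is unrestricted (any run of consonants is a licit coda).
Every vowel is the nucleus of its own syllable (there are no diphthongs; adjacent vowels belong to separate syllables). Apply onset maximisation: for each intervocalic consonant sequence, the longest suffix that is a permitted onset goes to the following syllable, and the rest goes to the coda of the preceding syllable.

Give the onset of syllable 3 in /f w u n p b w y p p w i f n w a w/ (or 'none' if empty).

The vowels are u, y, i, a — 4 nuclei, so 4 syllables.
/u…y/ gap (V1→V2): /npbw/ — longest licit onset from the right is /bw/, leaving /np/ as coda.
/y…i/ gap (V2→V3): /ppw/ splits as /p/ + /pw/ (/pw/ is the longest suffix that is a licit onset).
/i…a/ gap (V3→V4): /fnw/ — longest licit onset from the right is /nw/, leaving /f/ as coda.
Putting it together: fwunp.bwyp.pwif.nwaw.
Syllable 3 is /pwif/: onset /pw/, nucleus /i/, coda /f/.

pw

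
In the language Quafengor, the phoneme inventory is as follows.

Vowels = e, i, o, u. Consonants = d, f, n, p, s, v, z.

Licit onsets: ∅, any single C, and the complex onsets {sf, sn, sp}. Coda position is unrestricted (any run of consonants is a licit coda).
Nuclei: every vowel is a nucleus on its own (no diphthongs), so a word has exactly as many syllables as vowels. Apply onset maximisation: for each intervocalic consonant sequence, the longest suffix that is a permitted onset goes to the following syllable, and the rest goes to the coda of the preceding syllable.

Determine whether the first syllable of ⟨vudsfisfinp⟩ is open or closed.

closed

Nuclei (vowels): u, i, i → 3 syllables.
/u…i/ gap (V1→V2): /dsf/ splits as /d/ + /sf/ (/sf/ is the longest suffix that is a licit onset).
/i…i/ gap (V2→V3): /sf/ is a licit onset in full, so it all attaches to the next syllable.
So the parse is vud.sfi.sfinp.
Syllable 1 is /vud/ with coda /d/, so it is closed.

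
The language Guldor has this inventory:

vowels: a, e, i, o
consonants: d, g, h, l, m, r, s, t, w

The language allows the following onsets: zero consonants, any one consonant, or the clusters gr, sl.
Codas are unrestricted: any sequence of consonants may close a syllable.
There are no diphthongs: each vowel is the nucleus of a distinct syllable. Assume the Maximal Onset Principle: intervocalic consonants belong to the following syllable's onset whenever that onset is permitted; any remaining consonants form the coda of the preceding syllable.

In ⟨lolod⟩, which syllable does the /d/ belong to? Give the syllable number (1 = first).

The vowels are o, o — 2 nuclei, so 2 syllables.
σ1/σ2 boundary: /l/ is a single consonant, so it becomes the next onset.
Result: lo.lod.
The /d/ is in the coda of syllable 2 (/lod/).

2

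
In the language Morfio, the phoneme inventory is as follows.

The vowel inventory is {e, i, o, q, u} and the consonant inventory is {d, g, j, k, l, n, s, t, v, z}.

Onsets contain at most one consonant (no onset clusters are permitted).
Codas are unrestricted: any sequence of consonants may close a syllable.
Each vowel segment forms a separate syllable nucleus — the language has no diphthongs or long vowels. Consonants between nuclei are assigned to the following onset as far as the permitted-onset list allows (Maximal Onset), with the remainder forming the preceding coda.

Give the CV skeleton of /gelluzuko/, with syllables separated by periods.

The vowels are e, u, u, o — 4 nuclei, so 4 syllables.
Between /e/ (V1) and /u/ (V2): /ll/; trying suffixes from longest down, /l/ is the first permitted one, so coda /l/ | onset /l/.
Between /u/ (V2) and /u/ (V3): just /z/ — single C goes to the following onset.
Between /u/ (V3) and /o/ (V4): /k/ → onset of the next syllable (single consonants are always licit onsets).
Putting it together: gel.lu.zu.ko.
Mapping each syllable to C/V: /gel/ → CVC, /lu/ → CV, /zu/ → CV, /ko/ → CV.

CVC.CV.CV.CV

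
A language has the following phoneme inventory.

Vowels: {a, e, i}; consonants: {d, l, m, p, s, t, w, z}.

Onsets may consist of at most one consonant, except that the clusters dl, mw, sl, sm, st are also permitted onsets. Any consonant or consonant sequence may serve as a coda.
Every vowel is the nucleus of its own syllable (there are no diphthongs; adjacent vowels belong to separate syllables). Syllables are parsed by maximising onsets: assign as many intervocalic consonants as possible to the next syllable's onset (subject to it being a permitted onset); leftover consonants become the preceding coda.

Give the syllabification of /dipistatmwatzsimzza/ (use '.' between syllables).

di.pi.stat.mwatz.simz.za

Vowels present: i, i, a, a, i, a; each is a nucleus, giving 6 syllables.
σ1/σ2 boundary: just /p/ — single C goes to the following onset.
σ2/σ3 boundary: /st/ is a licit onset in full, so it all attaches to the next syllable.
σ3/σ4 boundary: /tmw/ — longest licit onset from the right is /mw/, leaving /t/ as coda.
σ4/σ5 boundary: /tzs/ — longest licit onset from the right is /s/, leaving /tz/ as coda.
σ5/σ6 boundary: cluster /mzz/ — the longest permitted-onset suffix is /z/; onset = /z/, preceding coda = /mz/.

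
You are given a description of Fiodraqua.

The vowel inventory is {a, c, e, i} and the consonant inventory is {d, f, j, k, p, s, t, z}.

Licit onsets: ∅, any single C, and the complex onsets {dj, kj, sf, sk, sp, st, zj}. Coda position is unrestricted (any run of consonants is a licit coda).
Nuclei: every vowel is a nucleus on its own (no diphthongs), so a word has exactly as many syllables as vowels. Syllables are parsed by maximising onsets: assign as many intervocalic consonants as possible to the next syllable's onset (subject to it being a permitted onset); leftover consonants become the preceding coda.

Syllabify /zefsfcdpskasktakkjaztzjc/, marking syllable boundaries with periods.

zef.sfcdp.skask.tak.kjazt.zjc

The vowels are e, c, a, a, a, c — 6 nuclei, so 6 syllables.
/e…c/ gap (V1→V2): /fsf/; trying suffixes from longest down, /sf/ is the first permitted one, so coda /f/ | onset /sf/.
/c…a/ gap (V2→V3): /dpsk/ splits as /dp/ + /sk/ (/sk/ is the longest suffix that is a licit onset).
/a…a/ gap (V3→V4): cluster /skt/ — the longest permitted-onset suffix is /t/; onset = /t/, preceding coda = /sk/.
/a…a/ gap (V4→V5): cluster /kkj/ — the longest permitted-onset suffix is /kj/; onset = /kj/, preceding coda = /k/.
/a…c/ gap (V5→V6): /ztzj/ splits as /zt/ + /zj/ (/zj/ is the longest suffix that is a licit onset).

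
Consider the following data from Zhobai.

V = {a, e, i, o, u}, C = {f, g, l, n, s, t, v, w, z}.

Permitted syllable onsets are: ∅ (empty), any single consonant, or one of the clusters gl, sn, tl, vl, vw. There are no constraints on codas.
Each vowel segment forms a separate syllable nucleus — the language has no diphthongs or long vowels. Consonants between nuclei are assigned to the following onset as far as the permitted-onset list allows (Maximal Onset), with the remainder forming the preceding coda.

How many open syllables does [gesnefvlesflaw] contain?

Vowels present: e, e, e, a; each is a nucleus, giving 4 syllables.
/e…e/ gap (V1→V2): cluster /sn/ — /sn/ is itself a permitted onset, so the whole cluster goes right; preceding coda = ∅.
/e…e/ gap (V2→V3): /fvl/; trying suffixes from longest down, /vl/ is the first permitted one, so coda /f/ | onset /vl/.
/e…a/ gap (V3→V4): cluster /sfl/ — the longest permitted-onset suffix is /l/; onset = /l/, preceding coda = /sf/.
So the parse is ge.snef.vlesf.law.
Classifying each syllable: /ge/ (open), /snef/ (closed), /vlesf/ (closed), /law/ (closed).
Open syllables: 1.

1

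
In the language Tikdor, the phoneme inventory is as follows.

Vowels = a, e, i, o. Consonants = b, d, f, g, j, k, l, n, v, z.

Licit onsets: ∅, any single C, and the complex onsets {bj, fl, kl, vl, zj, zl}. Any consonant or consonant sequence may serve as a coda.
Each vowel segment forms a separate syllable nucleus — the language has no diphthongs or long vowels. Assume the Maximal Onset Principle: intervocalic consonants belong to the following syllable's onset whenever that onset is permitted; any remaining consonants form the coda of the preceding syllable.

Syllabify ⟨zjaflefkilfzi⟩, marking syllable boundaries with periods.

zja.flef.kilf.zi

The vowels are a, e, i, i — 4 nuclei, so 4 syllables.
σ1/σ2 boundary: cluster /fl/ — /fl/ is itself a permitted onset, so the whole cluster goes right; preceding coda = ∅.
σ2/σ3 boundary: /fk/ splits as /f/ + /k/ (/k/ is the longest suffix that is a licit onset).
σ3/σ4 boundary: /lfz/; trying suffixes from longest down, /z/ is the first permitted one, so coda /lf/ | onset /z/.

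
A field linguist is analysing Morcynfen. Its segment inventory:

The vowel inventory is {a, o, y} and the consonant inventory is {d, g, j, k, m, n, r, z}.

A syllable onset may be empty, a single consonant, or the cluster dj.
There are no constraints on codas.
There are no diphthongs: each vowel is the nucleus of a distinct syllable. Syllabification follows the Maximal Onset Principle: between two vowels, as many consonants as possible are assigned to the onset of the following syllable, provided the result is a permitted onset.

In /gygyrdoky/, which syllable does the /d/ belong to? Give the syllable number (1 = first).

3

Nuclei (vowels): y, y, o, y → 4 syllables.
/y…y/ gap (V1→V2): just /g/ — single C goes to the following onset.
/y…o/ gap (V2→V3): cluster /rd/ — the longest permitted-onset suffix is /d/; onset = /d/, preceding coda = /r/.
/o…y/ gap (V3→V4): /k/ → onset of the next syllable (single consonants are always licit onsets).
Putting it together: gy.gyr.do.ky.
The /d/ is in the onset of syllable 3 (/do/).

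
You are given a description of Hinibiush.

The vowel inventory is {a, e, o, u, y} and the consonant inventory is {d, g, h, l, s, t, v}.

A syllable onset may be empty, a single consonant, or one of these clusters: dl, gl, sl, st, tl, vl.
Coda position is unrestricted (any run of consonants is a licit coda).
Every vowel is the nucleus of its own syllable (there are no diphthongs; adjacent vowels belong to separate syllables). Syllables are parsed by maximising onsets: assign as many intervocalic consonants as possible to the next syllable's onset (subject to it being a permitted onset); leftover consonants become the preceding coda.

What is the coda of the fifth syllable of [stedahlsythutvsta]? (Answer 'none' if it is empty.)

none

Nuclei (vowels): e, a, y, u, a → 5 syllables.
V1 /e/ – V2 /a/: /d/ is a single consonant, so it becomes the next onset.
V2 /a/ – V3 /y/: cluster /hls/ — the longest permitted-onset suffix is /s/; onset = /s/, preceding coda = /hl/.
V3 /y/ – V4 /u/: /th/ splits as /t/ + /h/ (/h/ is the longest suffix that is a licit onset).
V4 /u/ – V5 /a/: cluster /tvst/ — the longest permitted-onset suffix is /st/; onset = /st/, preceding coda = /tv/.
Putting it together: ste.dahl.syt.hutv.sta.
Syllable 5 is /sta/: onset /st/, nucleus /a/, coda ∅.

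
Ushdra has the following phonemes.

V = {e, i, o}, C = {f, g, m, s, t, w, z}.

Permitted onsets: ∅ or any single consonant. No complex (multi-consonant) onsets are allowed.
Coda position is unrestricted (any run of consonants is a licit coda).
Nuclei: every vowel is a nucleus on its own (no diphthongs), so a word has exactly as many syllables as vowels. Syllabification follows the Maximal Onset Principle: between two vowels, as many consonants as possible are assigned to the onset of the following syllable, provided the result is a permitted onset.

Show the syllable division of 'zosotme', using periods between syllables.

Vowels present: o, o, e; each is a nucleus, giving 3 syllables.
σ1/σ2 boundary: just /s/ — single C goes to the following onset.
σ2/σ3 boundary: /tm/ — longest licit onset from the right is /m/, leaving /t/ as coda.

zo.sot.me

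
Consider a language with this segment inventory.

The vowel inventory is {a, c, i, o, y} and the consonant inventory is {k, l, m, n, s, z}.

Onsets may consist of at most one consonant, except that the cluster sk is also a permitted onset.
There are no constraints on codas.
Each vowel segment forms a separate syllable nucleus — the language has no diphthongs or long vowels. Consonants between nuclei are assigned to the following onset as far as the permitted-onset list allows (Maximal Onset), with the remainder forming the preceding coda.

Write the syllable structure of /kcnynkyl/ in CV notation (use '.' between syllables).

CV.CVC.CVC

Nuclei (vowels): c, y, y → 3 syllables.
/c…y/ gap (V1→V2): /n/ is a single consonant, so it becomes the next onset.
/y…y/ gap (V2→V3): /nk/ splits as /n/ + /k/ (/k/ is the longest suffix that is a licit onset).
So the parse is kc.nyn.kyl.
Mapping each syllable to C/V: /kc/ → CV, /nyn/ → CVC, /kyl/ → CVC.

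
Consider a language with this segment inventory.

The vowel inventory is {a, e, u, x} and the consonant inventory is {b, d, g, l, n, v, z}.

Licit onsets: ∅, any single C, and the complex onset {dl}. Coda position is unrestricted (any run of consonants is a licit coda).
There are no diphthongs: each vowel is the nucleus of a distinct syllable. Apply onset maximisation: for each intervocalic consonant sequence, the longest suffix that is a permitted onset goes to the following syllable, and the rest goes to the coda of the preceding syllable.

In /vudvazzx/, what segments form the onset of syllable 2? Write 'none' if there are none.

v

Nuclei (vowels): u, a, x → 3 syllables.
σ1/σ2 boundary: cluster /dv/ — the longest permitted-onset suffix is /v/; onset = /v/, preceding coda = /d/.
σ2/σ3 boundary: /zz/ splits as /z/ + /z/ (/z/ is the longest suffix that is a licit onset).
So the parse is vud.vaz.zx.
Syllable 2 is /vaz/: onset /v/, nucleus /a/, coda /z/.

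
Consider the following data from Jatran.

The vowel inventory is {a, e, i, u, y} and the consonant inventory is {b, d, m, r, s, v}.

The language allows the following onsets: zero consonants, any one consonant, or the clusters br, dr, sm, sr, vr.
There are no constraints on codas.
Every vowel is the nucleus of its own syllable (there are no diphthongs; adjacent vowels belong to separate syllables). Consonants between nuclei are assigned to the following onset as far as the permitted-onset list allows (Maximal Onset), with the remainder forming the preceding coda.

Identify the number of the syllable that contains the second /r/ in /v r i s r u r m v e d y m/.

Nuclei (vowels): i, u, e, y → 4 syllables.
V1 /i/ – V2 /u/: /sr/ — entire cluster is a permitted onset → onset /sr/, coda ∅.
V2 /u/ – V3 /e/: /rmv/; trying suffixes from longest down, /v/ is the first permitted one, so coda /rm/ | onset /v/.
V3 /e/ – V4 /y/: /d/ → onset of the next syllable (single consonants are always licit onsets).
Syllabification: vri.srurm.ve.dym.
The second /r/ is in the onset of syllable 2 (/srurm/).

2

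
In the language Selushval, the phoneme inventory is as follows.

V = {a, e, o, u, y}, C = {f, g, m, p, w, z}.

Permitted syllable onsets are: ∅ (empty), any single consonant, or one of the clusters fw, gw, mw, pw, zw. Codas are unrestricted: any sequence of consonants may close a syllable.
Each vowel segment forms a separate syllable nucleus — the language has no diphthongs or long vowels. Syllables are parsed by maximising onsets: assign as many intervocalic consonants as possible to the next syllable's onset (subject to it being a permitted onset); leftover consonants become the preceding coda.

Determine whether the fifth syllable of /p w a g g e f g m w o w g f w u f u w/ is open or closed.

Vowels present: a, e, o, u, u; each is a nucleus, giving 5 syllables.
V1 /a/ – V2 /e/: /gg/ — longest licit onset from the right is /g/, leaving /g/ as coda.
V2 /e/ – V3 /o/: /fgmw/ splits as /fg/ + /mw/ (/mw/ is the longest suffix that is a licit onset).
V3 /o/ – V4 /u/: /wgfw/; trying suffixes from longest down, /fw/ is the first permitted one, so coda /wg/ | onset /fw/.
V4 /u/ – V5 /u/: /f/ → onset of the next syllable (single consonants are always licit onsets).
Putting it together: pwag.gefg.mwowg.fwu.fuw.
Syllable 5 is /fuw/ with coda /w/, so it is closed.

closed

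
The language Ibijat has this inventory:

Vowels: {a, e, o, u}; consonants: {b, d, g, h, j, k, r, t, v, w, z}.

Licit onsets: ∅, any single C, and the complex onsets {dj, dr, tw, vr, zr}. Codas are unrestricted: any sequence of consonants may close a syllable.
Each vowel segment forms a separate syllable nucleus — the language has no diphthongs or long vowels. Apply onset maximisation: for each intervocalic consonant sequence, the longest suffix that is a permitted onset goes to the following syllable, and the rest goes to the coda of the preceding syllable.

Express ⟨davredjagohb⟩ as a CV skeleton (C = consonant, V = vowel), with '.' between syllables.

Nuclei (vowels): a, e, a, o → 4 syllables.
σ1/σ2 boundary: cluster /vr/ — /vr/ is itself a permitted onset, so the whole cluster goes right; preceding coda = ∅.
σ2/σ3 boundary: /dj/ is a licit onset in full, so it all attaches to the next syllable.
σ3/σ4 boundary: just /g/ — single C goes to the following onset.
Result: da.vre.dja.gohb.
Mapping each syllable to C/V: /da/ → CV, /vre/ → CCV, /dja/ → CCV, /gohb/ → CVCC.

CV.CCV.CCV.CVCC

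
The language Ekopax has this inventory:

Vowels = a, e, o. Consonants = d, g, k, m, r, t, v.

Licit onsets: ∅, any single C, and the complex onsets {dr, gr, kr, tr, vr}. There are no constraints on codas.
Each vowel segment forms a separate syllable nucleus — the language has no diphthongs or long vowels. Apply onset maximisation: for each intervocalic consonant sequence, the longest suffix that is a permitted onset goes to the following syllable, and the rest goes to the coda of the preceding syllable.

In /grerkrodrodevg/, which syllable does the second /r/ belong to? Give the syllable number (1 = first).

1

Nuclei (vowels): e, o, o, e → 4 syllables.
σ1/σ2 boundary: /rkr/; trying suffixes from longest down, /kr/ is the first permitted one, so coda /r/ | onset /kr/.
σ2/σ3 boundary: /dr/ — entire cluster is a permitted onset → onset /dr/, coda ∅.
σ3/σ4 boundary: /d/ → onset of the next syllable (single consonants are always licit onsets).
Syllabification: grer.kro.dro.devg.
The second /r/ is in the coda of syllable 1 (/grer/).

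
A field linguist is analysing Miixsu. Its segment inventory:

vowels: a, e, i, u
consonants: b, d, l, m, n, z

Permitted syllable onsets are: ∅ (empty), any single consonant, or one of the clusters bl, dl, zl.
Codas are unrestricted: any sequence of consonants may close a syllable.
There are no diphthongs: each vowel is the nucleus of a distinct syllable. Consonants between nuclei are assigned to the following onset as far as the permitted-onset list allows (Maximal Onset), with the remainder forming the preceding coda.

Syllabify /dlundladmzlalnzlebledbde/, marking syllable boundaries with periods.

The vowels are u, a, a, e, e, e — 6 nuclei, so 6 syllables.
σ1/σ2 boundary: /ndl/ — longest licit onset from the right is /dl/, leaving /n/ as coda.
σ2/σ3 boundary: cluster /dmzl/ — the longest permitted-onset suffix is /zl/; onset = /zl/, preceding coda = /dm/.
σ3/σ4 boundary: /lnzl/; trying suffixes from longest down, /zl/ is the first permitted one, so coda /ln/ | onset /zl/.
σ4/σ5 boundary: /bl/ is a licit onset in full, so it all attaches to the next syllable.
σ5/σ6 boundary: /dbd/ — longest licit onset from the right is /d/, leaving /db/ as coda.

dlun.dladm.zlaln.zle.bledb.de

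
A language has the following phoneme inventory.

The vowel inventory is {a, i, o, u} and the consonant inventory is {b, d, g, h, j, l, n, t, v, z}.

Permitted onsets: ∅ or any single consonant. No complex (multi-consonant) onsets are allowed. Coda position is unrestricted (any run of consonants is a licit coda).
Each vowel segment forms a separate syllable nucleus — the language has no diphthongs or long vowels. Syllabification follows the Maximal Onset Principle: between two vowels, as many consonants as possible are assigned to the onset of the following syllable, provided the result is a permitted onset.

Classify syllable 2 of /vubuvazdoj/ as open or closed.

The vowels are u, u, a, o — 4 nuclei, so 4 syllables.
V1 /u/ – V2 /u/: just /b/ — single C goes to the following onset.
V2 /u/ – V3 /a/: /v/ is a single consonant, so it becomes the next onset.
V3 /a/ – V4 /o/: cluster /zd/ — the longest permitted-onset suffix is /d/; onset = /d/, preceding coda = /z/.
Result: vu.bu.vaz.doj.
Syllable 2 is /bu/; it ends in its nucleus with no coda, so it is open.

open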